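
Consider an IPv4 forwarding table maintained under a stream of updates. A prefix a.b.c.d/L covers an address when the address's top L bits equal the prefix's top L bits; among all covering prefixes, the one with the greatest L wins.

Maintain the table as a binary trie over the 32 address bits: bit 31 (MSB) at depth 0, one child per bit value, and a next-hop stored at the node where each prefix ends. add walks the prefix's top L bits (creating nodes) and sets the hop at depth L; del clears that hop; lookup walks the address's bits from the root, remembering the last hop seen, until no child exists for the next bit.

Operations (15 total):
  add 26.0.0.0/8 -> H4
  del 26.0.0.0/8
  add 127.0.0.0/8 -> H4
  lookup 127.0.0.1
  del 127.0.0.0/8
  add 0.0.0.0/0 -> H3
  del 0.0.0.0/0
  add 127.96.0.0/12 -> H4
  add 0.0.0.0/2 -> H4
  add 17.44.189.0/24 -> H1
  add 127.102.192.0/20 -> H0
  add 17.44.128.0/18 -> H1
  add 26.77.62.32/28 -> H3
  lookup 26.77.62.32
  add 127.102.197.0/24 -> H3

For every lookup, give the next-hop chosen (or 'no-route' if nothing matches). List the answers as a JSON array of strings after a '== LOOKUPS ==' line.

Trace:
  add 26.0.0.0/8 -> H4 at depth 8
  del 26.0.0.0/8 (clear depth 8)
  add 127.0.0.0/8 -> H4 at depth 8
  ? 127.0.0.1  path d0:-→d1:-→d2:-→d3:-→d4:-→d5:-→d6:-→d7:-→d8:H4  best=H4
  del 127.0.0.0/8 (clear depth 8)
  add 0.0.0.0/0 -> H3 at depth 0
  del 0.0.0.0/0 (clear depth 0)
  add 127.96.0.0/12 -> H4 at depth 12
  add 0.0.0.0/2 -> H4 at depth 2
  add 17.44.189.0/24 -> H1 at depth 24
  add 127.102.192.0/20 -> H0 at depth 20
  add 17.44.128.0/18 -> H1 at depth 18
  add 26.77.62.32/28 -> H3 at depth 28
  ? 26.77.62.32  path d0:-→d1:-→d2:H4→d3:-→d4:-→d5:-→d6:-→d7:-→d8:-→d9:-→d10:-→d11:-→d12:-→d13:-→d14:-→d15:-→d16:-→d17:-→d18:-→d19:-→d20:-→d21:-→d22:-→d23:-→d24:-→d25:-→d26:-→d27:-→d28:H3  best=H3
  add 127.102.197.0/24 -> H3 at depth 24

== LOOKUPS ==
["H4","H3"]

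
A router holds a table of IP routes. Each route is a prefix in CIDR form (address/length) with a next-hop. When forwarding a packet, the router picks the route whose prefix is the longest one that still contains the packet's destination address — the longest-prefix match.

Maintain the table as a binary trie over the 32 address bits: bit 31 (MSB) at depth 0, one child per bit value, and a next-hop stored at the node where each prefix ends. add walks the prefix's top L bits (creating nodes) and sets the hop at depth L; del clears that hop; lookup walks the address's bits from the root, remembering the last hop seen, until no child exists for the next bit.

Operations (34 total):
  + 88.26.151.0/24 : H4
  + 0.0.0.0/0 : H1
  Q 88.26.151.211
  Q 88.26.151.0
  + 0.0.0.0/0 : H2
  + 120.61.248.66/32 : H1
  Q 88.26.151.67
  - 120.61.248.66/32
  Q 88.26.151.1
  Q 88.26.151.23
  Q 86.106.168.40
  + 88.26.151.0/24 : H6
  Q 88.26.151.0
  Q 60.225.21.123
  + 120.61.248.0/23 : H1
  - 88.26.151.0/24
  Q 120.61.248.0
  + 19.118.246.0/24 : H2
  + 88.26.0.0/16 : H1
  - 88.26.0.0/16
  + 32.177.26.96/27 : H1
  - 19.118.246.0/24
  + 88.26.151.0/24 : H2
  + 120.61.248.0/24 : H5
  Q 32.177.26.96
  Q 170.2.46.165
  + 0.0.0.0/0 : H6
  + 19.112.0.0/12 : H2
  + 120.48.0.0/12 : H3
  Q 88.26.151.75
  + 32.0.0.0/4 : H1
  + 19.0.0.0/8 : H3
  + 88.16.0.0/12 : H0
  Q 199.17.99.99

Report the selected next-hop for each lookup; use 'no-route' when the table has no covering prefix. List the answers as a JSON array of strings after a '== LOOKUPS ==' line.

Trace:
  add 88.26.151.0/24 -> H4 at depth 24
  add 0.0.0.0/0 -> H1 at depth 0
  ? 88.26.151.211  path d0:H1→d1:-→d2:-→d3:-→d4:-→d5:-→d6:-→d7:-→d8:-→d9:-→d10:-→d11:-→d12:-→d13:-→d14:-→d15:-→d16:-→d17:-→d18:-→d19:-→d20:-→d21:-→d22:-→d23:-→d24:H4  best=H4
  ? 88.26.151.0  path d0:H1→d1:-→d2:-→d3:-→d4:-→d5:-→d6:-→d7:-→d8:-→d9:-→d10:-→d11:-→d12:-→d13:-→d14:-→d15:-→d16:-→d17:-→d18:-→d19:-→d20:-→d21:-→d22:-→d23:-→d24:H4  best=H4
  add 0.0.0.0/0 -> H2 at depth 0
  add 120.61.248.66/32 -> H1 at depth 32
  ? 88.26.151.67  path d0:H2→d1:-→d2:-→d3:-→d4:-→d5:-→d6:-→d7:-→d8:-→d9:-→d10:-→d11:-→d12:-→d13:-→d14:-→d15:-→d16:-→d17:-→d18:-→d19:-→d20:-→d21:-→d22:-→d23:-→d24:H4  best=H4
  - 120.61.248.66/32 clear@32
  ? 88.26.151.1  path d0:H2→d1:-→d2:-→d3:-→d4:-→d5:-→d6:-→d7:-→d8:-→d9:-→d10:-→d11:-→d12:-→d13:-→d14:-→d15:-→d16:-→d17:-→d18:-→d19:-→d20:-→d21:-→d22:-→d23:-→d24:H4  best=H4
  ? 88.26.151.23  path d0:H2→d1:-→d2:-→d3:-→d4:-→d5:-→d6:-→d7:-→d8:-→d9:-→d10:-→d11:-→d12:-→d13:-→d14:-→d15:-→d16:-→d17:-→d18:-→d19:-→d20:-→d21:-→d22:-→d23:-→d24:H4  best=H4
  ? 86.106.168.40  path d0:H2→d1:-→d2:-→d3:-→d4:-  best=H2
  add 88.26.151.0/24 -> H6 at depth 24
  ? 88.26.151.0  path d0:H2→d1:-→d2:-→d3:-→d4:-→d5:-→d6:-→d7:-→d8:-→d9:-→d10:-→d11:-→d12:-→d13:-→d14:-→d15:-→d16:-→d17:-→d18:-→d19:-→d20:-→d21:-→d22:-→d23:-→d24:H6  best=H6
  ? 60.225.21.123  path d0:H2→d1:-  best=H2
  add 120.61.248.0/23 -> H1 at depth 23
  - 88.26.151.0/24 clear@24
  ? 120.61.248.0  path d0:H2→d1:-→d2:-→d3:-→d4:-→d5:-→d6:-→d7:-→d8:-→d9:-→d10:-→d11:-→d12:-→d13:-→d14:-→d15:-→d16:-→d17:-→d18:-→d19:-→d20:-→d21:-→d22:-→d23:H1→d24:-→d25:-  best=H1
  add 19.118.246.0/24 -> H2 at depth 24
  add 88.26.0.0/16 -> H1 at depth 16
  - 88.26.0.0/16 clear@16
  add 32.177.26.96/27 -> H1 at depth 27
  - 19.118.246.0/24 clear@24
  add 88.26.151.0/24 -> H2 at depth 24
  add 120.61.248.0/24 -> H5 at depth 24
  ? 32.177.26.96  path d0:H2→d1:-→d2:-→d3:-→d4:-→d5:-→d6:-→d7:-→d8:-→d9:-→d10:-→d11:-→d12:-→d13:-→d14:-→d15:-→d16:-→d17:-→d18:-→d19:-→d20:-→d21:-→d22:-→d23:-→d24:-→d25:-→d26:-→d27:H1  best=H1
  ? 170.2.46.165  path d0:H2  best=H2
  add 0.0.0.0/0 -> H6 at depth 0
  add 19.112.0.0/12 -> H2 at depth 12
  add 120.48.0.0/12 -> H3 at depth 12
  ? 88.26.151.75  path d0:H6→d1:-→d2:-→d3:-→d4:-→d5:-→d6:-→d7:-→d8:-→d9:-→d10:-→d11:-→d12:-→d13:-→d14:-→d15:-→d16:-→d17:-→d18:-→d19:-→d20:-→d21:-→d22:-→d23:-→d24:H2  best=H2
  add 32.0.0.0/4 -> H1 at depth 4
  add 19.0.0.0/8 -> H3 at depth 8
  add 88.16.0.0/12 -> H0 at depth 12
  ? 199.17.99.99  path d0:H6  best=H6

== LOOKUPS ==
["H4","H4","H4","H4","H4","H2","H6","H2","H1","H1","H2","H2","H6"]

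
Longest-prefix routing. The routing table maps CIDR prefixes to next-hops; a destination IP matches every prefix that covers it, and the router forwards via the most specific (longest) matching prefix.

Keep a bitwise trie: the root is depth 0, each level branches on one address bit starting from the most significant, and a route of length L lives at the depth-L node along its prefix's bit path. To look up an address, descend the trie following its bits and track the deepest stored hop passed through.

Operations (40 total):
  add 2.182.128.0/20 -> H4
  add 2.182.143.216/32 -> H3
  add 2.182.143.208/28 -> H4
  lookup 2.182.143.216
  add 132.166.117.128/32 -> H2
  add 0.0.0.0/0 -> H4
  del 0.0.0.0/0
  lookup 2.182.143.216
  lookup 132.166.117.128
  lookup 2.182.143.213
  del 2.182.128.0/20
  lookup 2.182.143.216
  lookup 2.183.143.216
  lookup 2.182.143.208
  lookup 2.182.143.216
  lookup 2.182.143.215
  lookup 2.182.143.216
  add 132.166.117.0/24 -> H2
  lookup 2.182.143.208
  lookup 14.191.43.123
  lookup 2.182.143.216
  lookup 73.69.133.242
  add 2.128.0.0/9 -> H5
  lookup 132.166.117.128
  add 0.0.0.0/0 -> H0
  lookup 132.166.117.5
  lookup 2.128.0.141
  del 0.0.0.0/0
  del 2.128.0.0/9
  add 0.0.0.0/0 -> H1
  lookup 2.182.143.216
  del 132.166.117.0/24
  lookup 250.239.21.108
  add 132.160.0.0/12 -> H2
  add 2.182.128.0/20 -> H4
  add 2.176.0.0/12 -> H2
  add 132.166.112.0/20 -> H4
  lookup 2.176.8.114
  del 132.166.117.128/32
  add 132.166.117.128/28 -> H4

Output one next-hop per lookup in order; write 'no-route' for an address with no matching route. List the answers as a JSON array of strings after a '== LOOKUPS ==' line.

Apply in order:
  + 2.182.128.0/20 (H4) depth=20
  + 2.182.143.216/32 (H3) depth=32
  + 2.182.143.208/28 (H4) depth=28
  Q 2.182.143.216: descend 00000010101101101000111111011000 ; hops seen [H4,H4,H3] ; pick H3
  + 132.166.117.128/32 (H2) depth=32
  + 0.0.0.0/0 (H4) depth=0
  del 0.0.0.0/0 (clear depth 0)
  Q 2.182.143.216: descend 00000010101101101000111111011000 ; hops seen [H4,H4,H3] ; pick H3
  Q 132.166.117.128: descend 10000100101001100111010110000000 ; hops seen [H2] ; pick H2
  Q 2.182.143.213: descend 0000001010110110100011111101 ; hops seen [H4,H4] ; pick H4
  del 2.182.128.0/20 (clear depth 20)
  Q 2.182.143.216: descend 00000010101101101000111111011000 ; hops seen [H4,H3] ; pick H3
  Q 2.183.143.216: descend 000000101011011 ; hops seen [∅] ; pick no-route
  Q 2.182.143.208: descend 0000001010110110100011111101 ; hops seen [H4] ; pick H4
  Q 2.182.143.216: descend 00000010101101101000111111011000 ; hops seen [H4,H3] ; pick H3
  Q 2.182.143.215: descend 0000001010110110100011111101 ; hops seen [H4] ; pick H4
  Q 2.182.143.216: descend 00000010101101101000111111011000 ; hops seen [H4,H3] ; pick H3
  + 132.166.117.0/24 (H2) depth=24
  Q 2.182.143.208: descend 0000001010110110100011111101 ; hops seen [H4] ; pick H4
  Q 14.191.43.123: descend 0000 ; hops seen [∅] ; pick no-route
  Q 2.182.143.216: descend 00000010101101101000111111011000 ; hops seen [H4,H3] ; pick H3
  Q 73.69.133.242: descend 0 ; hops seen [∅] ; pick no-route
  + 2.128.0.0/9 (H5) depth=9
  Q 132.166.117.128: descend 10000100101001100111010110000000 ; hops seen [H2,H2] ; pick H2
  + 0.0.0.0/0 (H0) depth=0
  Q 132.166.117.5: descend 100001001010011001110101 ; hops seen [H0,H2] ; pick H2
  Q 2.128.0.141: descend 0000001010 ; hops seen [H0,H5] ; pick H5
  del 0.0.0.0/0 (clear depth 0)
  del 2.128.0.0/9 (clear depth 9)
  + 0.0.0.0/0 (H1) depth=0
  Q 2.182.143.216: descend 00000010101101101000111111011000 ; hops seen [H1,H4,H3] ; pick H3
  del 132.166.117.0/24 (clear depth 24)
  Q 250.239.21.108: descend 1 ; hops seen [H1] ; pick H1
  + 132.160.0.0/12 (H2) depth=12
  + 2.182.128.0/20 (H4) depth=20
  + 2.176.0.0/12 (H2) depth=12
  + 132.166.112.0/20 (H4) depth=20
  Q 2.176.8.114: descend 0000001010110 ; hops seen [H1,H2] ; pick H2
  del 132.166.117.128/32 (clear depth 32)
  + 132.166.117.128/28 (H4) depth=28

== LOOKUPS ==
["H3","H3","H2","H4","H3","no-route","H4","H3","H4","H3","H4","no-route","H3","no-route","H2","H2","H5","H3","H1","H2"]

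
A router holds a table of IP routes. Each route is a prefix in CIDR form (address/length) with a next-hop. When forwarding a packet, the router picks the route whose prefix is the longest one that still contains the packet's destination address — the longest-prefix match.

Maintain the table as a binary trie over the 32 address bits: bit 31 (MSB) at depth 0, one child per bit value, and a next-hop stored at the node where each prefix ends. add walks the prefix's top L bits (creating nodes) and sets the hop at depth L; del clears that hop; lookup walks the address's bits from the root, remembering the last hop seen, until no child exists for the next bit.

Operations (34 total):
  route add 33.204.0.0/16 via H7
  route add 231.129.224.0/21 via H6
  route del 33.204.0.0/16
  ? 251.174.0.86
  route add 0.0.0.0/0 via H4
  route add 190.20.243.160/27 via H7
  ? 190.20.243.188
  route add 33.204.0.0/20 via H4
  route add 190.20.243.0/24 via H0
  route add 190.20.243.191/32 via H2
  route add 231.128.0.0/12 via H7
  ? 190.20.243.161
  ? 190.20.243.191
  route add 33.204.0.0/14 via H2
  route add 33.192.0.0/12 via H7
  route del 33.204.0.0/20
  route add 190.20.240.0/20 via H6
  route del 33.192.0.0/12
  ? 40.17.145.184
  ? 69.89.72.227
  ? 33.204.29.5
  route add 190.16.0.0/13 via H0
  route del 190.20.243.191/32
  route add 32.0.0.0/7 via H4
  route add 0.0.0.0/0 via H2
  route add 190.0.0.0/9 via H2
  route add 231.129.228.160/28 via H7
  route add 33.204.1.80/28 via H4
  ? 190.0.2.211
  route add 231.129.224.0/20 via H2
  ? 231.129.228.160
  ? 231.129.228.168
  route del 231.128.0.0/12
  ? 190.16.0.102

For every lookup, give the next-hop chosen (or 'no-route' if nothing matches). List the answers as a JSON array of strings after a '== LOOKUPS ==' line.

Trace:
  add 33.204.0.0/16 -> H7 at depth 16
  add 231.129.224.0/21 -> H6 at depth 21
  - 33.204.0.0/16 clear@16
  Q 251.174.0.86: descend 111 ; hops seen [∅] ; pick no-route
  add 0.0.0.0/0 -> H4 at depth 0
  add 190.20.243.160/27 -> H7 at depth 27
  Q 190.20.243.188: descend 101111100001010011110011101 ; hops seen [H4,H7] ; pick H7
  add 33.204.0.0/20 -> H4 at depth 20
  add 190.20.243.0/24 -> H0 at depth 24
  add 190.20.243.191/32 -> H2 at depth 32
  add 231.128.0.0/12 -> H7 at depth 12
  Q 190.20.243.161: descend 101111100001010011110011101 ; hops seen [H4,H0,H7] ; pick H7
  Q 190.20.243.191: descend 10111110000101001111001110111111 ; hops seen [H4,H0,H7,H2] ; pick H2
  add 33.204.0.0/14 -> H2 at depth 14
  add 33.192.0.0/12 -> H7 at depth 12
  - 33.204.0.0/20 clear@20
  add 190.20.240.0/20 -> H6 at depth 20
  - 33.192.0.0/12 clear@12
  Q 40.17.145.184: descend 0010 ; hops seen [H4] ; pick H4
  Q 69.89.72.227: descend 0 ; hops seen [H4] ; pick H4
  Q 33.204.29.5: descend 0010000111001100000 ; hops seen [H4,H2] ; pick H2
  add 190.16.0.0/13 -> H0 at depth 13
  - 190.20.243.191/32 clear@32
  add 32.0.0.0/7 -> H4 at depth 7
  add 0.0.0.0/0 -> H2 at depth 0
  add 190.0.0.0/9 -> H2 at depth 9
  add 231.129.228.160/28 -> H7 at depth 28
  add 33.204.1.80/28 -> H4 at depth 28
  Q 190.0.2.211: descend 10111110000 ; hops seen [H2,H2] ; pick H2
  add 231.129.224.0/20 -> H2 at depth 20
  Q 231.129.228.160: descend 1110011110000001111001001010 ; hops seen [H2,H7,H2,H6,H7] ; pick H7
  Q 231.129.228.168: descend 1110011110000001111001001010 ; hops seen [H2,H7,H2,H6,H7] ; pick H7
  - 231.128.0.0/12 clear@12
  Q 190.16.0.102: descend 1011111000010 ; hops seen [H2,H2,H0] ; pick H0

== LOOKUPS ==
["no-route","H7","H7","H2","H4","H4","H2","H2","H7","H7","H0"]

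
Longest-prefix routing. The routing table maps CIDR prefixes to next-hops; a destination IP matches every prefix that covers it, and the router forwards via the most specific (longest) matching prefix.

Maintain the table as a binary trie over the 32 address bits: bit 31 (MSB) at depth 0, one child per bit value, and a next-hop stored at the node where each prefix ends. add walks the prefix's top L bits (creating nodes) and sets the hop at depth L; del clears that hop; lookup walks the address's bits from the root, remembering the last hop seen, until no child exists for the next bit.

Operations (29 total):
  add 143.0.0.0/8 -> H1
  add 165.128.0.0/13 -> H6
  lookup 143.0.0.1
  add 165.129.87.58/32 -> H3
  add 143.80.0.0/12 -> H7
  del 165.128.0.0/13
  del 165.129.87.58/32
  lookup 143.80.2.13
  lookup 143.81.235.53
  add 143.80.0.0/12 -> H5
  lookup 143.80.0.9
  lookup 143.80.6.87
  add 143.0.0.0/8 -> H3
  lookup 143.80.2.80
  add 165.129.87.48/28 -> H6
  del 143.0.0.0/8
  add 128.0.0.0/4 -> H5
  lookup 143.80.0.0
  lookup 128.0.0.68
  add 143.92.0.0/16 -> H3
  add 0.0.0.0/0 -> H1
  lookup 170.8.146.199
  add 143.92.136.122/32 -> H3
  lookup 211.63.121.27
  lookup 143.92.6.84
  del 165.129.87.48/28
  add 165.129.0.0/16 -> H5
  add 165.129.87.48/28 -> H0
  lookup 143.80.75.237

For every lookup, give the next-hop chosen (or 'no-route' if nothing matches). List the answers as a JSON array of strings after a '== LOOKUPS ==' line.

Process each operation:
  + 143.0.0.0/8 (H1) depth=8
  + 165.128.0.0/13 (H6) depth=13
  lookup 143.0.0.1: bits 10001111 walk d0:-→d1:-→d2:-→d3:-→d4:-→d5:-→d6:-→d7:-→d8:H1 -> H1
  + 165.129.87.58/32 (H3) depth=32
  + 143.80.0.0/12 (H7) depth=12
  del 165.128.0.0/13 (clear depth 13)
  del 165.129.87.58/32 (clear depth 32)
  lookup 143.80.2.13: bits 100011110101 walk d0:-→d1:-→d2:-→d3:-→d4:-→d5:-→d6:-→d7:-→d8:H1→d9:-→d10:-→d11:-→d12:H7 -> H7
  lookup 143.81.235.53: bits 100011110101 walk d0:-→d1:-→d2:-→d3:-→d4:-→d5:-→d6:-→d7:-→d8:H1→d9:-→d10:-→d11:-→d12:H7 -> H7
  + 143.80.0.0/12 (H5) depth=12
  lookup 143.80.0.9: bits 100011110101 walk d0:-→d1:-→d2:-→d3:-→d4:-→d5:-→d6:-→d7:-→d8:H1→d9:-→d10:-→d11:-→d12:H5 -> H5
  lookup 143.80.6.87: bits 100011110101 walk d0:-→d1:-→d2:-→d3:-→d4:-→d5:-→d6:-→d7:-→d8:H1→d9:-→d10:-→d11:-→d12:H5 -> H5
  + 143.0.0.0/8 (H3) depth=8
  lookup 143.80.2.80: bits 100011110101 walk d0:-→d1:-→d2:-→d3:-→d4:-→d5:-→d6:-→d7:-→d8:H3→d9:-→d10:-→d11:-→d12:H5 -> H5
  + 165.129.87.48/28 (H6) depth=28
  del 143.0.0.0/8 (clear depth 8)
  + 128.0.0.0/4 (H5) depth=4
  lookup 143.80.0.0: bits 100011110101 walk d0:-→d1:-→d2:-→d3:-→d4:H5→d5:-→d6:-→d7:-→d8:-→d9:-→d10:-→d11:-→d12:H5 -> H5
  lookup 128.0.0.68: bits 1000 walk d0:-→d1:-→d2:-→d3:-→d4:H5 -> H5
  + 143.92.0.0/16 (H3) depth=16
  + 0.0.0.0/0 (H1) depth=0
  lookup 170.8.146.199: bits 1010 walk d0:H1→d1:-→d2:-→d3:-→d4:- -> H1
  + 143.92.136.122/32 (H3) depth=32
  lookup 211.63.121.27: bits 1 walk d0:H1→d1:- -> H1
  lookup 143.92.6.84: bits 1000111101011100 walk d0:H1→d1:-→d2:-→d3:-→d4:H5→d5:-→d6:-→d7:-→d8:-→d9:-→d10:-→d11:-→d12:H5→d13:-→d14:-→d15:-→d16:H3 -> H3
  del 165.129.87.48/28 (clear depth 28)
  + 165.129.0.0/16 (H5) depth=16
  + 165.129.87.48/28 (H0) depth=28
  lookup 143.80.75.237: bits 100011110101 walk d0:H1→d1:-→d2:-→d3:-→d4:H5→d5:-→d6:-→d7:-→d8:-→d9:-→d10:-→d11:-→d12:H5 -> H5

== LOOKUPS ==
["H1","H7","H7","H5","H5","H5","H5","H5","H1","H1","H3","H5"]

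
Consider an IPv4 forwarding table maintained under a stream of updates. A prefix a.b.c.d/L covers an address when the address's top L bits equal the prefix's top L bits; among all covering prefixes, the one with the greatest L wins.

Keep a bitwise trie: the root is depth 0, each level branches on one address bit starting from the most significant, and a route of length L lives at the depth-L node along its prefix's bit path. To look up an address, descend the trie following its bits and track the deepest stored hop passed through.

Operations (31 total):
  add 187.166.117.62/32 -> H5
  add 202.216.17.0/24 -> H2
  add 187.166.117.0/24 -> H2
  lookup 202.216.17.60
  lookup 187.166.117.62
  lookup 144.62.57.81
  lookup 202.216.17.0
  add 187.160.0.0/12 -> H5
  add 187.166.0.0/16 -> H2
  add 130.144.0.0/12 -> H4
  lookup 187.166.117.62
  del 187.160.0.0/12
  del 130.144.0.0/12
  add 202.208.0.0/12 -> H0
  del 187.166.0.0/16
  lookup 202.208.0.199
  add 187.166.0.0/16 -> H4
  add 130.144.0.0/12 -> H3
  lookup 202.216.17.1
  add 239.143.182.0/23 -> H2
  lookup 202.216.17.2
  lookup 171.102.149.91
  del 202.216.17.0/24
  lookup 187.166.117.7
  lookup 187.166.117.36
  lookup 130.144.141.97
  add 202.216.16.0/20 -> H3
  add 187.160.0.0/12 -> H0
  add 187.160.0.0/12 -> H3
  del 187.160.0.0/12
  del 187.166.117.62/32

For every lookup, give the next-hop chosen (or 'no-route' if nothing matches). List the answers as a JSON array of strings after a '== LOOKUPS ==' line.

Apply in order:
  + 187.166.117.62/32 (H5) depth=32
  + 202.216.17.0/24 (H2) depth=24
  + 187.166.117.0/24 (H2) depth=24
  Q 202.216.17.60: descend 110010101101100000010001 ; hops seen [H2] ; pick H2
  Q 187.166.117.62: descend 10111011101001100111010100111110 ; hops seen [H2,H5] ; pick H5
  Q 144.62.57.81: descend 10 ; hops seen [∅] ; pick no-route
  Q 202.216.17.0: descend 110010101101100000010001 ; hops seen [H2] ; pick H2
  + 187.160.0.0/12 (H5) depth=12
  + 187.166.0.0/16 (H2) depth=16
  + 130.144.0.0/12 (H4) depth=12
  Q 187.166.117.62: descend 10111011101001100111010100111110 ; hops seen [H5,H2,H2,H5] ; pick H5
  del 187.160.0.0/12 (clear depth 12)
  del 130.144.0.0/12 (clear depth 12)
  + 202.208.0.0/12 (H0) depth=12
  del 187.166.0.0/16 (clear depth 16)
  Q 202.208.0.199: descend 110010101101 ; hops seen [H0] ; pick H0
  + 187.166.0.0/16 (H4) depth=16
  + 130.144.0.0/12 (H3) depth=12
  Q 202.216.17.1: descend 110010101101100000010001 ; hops seen [H0,H2] ; pick H2
  + 239.143.182.0/23 (H2) depth=23
  Q 202.216.17.2: descend 110010101101100000010001 ; hops seen [H0,H2] ; pick H2
  Q 171.102.149.91: descend 101 ; hops seen [∅] ; pick no-route
  del 202.216.17.0/24 (clear depth 24)
  Q 187.166.117.7: descend 10111011101001100111010100 ; hops seen [H4,H2] ; pick H2
  Q 187.166.117.36: descend 101110111010011001110101001 ; hops seen [H4,H2] ; pick H2
  Q 130.144.141.97: descend 100000101001 ; hops seen [H3] ; pick H3
  + 202.216.16.0/20 (H3) depth=20
  + 187.160.0.0/12 (H0) depth=12
  + 187.160.0.0/12 (H3) depth=12
  del 187.160.0.0/12 (clear depth 12)
  del 187.166.117.62/32 (clear depth 32)

== LOOKUPS ==
["H2","H5","no-route","H2","H5","H0","H2","H2","no-route","H2","H2","H3"]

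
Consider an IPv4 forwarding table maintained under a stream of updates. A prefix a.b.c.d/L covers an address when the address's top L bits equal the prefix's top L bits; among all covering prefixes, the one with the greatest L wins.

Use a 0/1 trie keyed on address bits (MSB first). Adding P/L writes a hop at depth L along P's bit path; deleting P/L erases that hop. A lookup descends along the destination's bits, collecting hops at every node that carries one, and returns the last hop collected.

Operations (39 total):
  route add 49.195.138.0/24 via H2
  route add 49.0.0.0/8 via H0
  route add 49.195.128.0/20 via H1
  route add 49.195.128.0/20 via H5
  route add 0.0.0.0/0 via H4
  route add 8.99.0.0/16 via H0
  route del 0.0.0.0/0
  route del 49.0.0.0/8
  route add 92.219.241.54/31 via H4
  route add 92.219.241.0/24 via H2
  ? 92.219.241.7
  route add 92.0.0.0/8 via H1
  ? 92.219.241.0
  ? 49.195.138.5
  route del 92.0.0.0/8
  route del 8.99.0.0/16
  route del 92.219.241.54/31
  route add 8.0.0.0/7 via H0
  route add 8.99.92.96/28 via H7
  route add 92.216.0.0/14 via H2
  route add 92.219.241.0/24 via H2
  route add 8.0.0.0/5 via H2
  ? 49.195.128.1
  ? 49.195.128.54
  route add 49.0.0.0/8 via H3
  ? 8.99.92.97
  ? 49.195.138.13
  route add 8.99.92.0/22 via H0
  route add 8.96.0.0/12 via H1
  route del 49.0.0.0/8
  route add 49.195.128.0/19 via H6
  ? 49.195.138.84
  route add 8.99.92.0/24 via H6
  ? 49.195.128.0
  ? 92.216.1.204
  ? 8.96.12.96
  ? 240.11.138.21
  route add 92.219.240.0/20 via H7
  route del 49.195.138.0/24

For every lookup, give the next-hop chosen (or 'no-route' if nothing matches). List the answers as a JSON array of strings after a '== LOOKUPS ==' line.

Trace:
  + 49.195.138.0/24 (H2) depth=24
  + 49.0.0.0/8 (H0) depth=8
  + 49.195.128.0/20 (H1) depth=20
  + 49.195.128.0/20 (H5) depth=20
  + 0.0.0.0/0 (H4) depth=0
  + 8.99.0.0/16 (H0) depth=16
  - 0.0.0.0/0 clear@0
  - 49.0.0.0/8 clear@8
  + 92.219.241.54/31 (H4) depth=31
  + 92.219.241.0/24 (H2) depth=24
  Q 92.219.241.7: descend 01011100110110111111000100 ; hops seen [H2] ; pick H2
  + 92.0.0.0/8 (H1) depth=8
  Q 92.219.241.0: descend 01011100110110111111000100 ; hops seen [H1,H2] ; pick H2
  Q 49.195.138.5: descend 001100011100001110001010 ; hops seen [H5,H2] ; pick H2
  - 92.0.0.0/8 clear@8
  - 8.99.0.0/16 clear@16
  - 92.219.241.54/31 clear@31
  + 8.0.0.0/7 (H0) depth=7
  + 8.99.92.96/28 (H7) depth=28
  + 92.216.0.0/14 (H2) depth=14
  + 92.219.241.0/24 (H2) depth=24
  + 8.0.0.0/5 (H2) depth=5
  Q 49.195.128.1: descend 00110001110000111000 ; hops seen [H5] ; pick H5
  Q 49.195.128.54: descend 00110001110000111000 ; hops seen [H5] ; pick H5
  + 49.0.0.0/8 (H3) depth=8
  Q 8.99.92.97: descend 0000100001100011010111000110 ; hops seen [H2,H0,H7] ; pick H7
  Q 49.195.138.13: descend 001100011100001110001010 ; hops seen [H3,H5,H2] ; pick H2
  + 8.99.92.0/22 (H0) depth=22
  + 8.96.0.0/12 (H1) depth=12
  - 49.0.0.0/8 clear@8
  + 49.195.128.0/19 (H6) depth=19
  Q 49.195.138.84: descend 001100011100001110001010 ; hops seen [H6,H5,H2] ; pick H2
  + 8.99.92.0/24 (H6) depth=24
  Q 49.195.128.0: descend 00110001110000111000 ; hops seen [H6,H5] ; pick H5
  Q 92.216.1.204: descend 01011100110110 ; hops seen [H2] ; pick H2
  Q 8.96.12.96: descend 00001000011000 ; hops seen [H2,H0,H1] ; pick H1
  Q 240.11.138.21: descend ε ; hops seen [∅] ; pick no-route
  + 92.219.240.0/20 (H7) depth=20
  - 49.195.138.0/24 clear@24

== LOOKUPS ==
["H2","H2","H2","H5","H5","H7","H2","H2","H5","H2","H1","no-route"]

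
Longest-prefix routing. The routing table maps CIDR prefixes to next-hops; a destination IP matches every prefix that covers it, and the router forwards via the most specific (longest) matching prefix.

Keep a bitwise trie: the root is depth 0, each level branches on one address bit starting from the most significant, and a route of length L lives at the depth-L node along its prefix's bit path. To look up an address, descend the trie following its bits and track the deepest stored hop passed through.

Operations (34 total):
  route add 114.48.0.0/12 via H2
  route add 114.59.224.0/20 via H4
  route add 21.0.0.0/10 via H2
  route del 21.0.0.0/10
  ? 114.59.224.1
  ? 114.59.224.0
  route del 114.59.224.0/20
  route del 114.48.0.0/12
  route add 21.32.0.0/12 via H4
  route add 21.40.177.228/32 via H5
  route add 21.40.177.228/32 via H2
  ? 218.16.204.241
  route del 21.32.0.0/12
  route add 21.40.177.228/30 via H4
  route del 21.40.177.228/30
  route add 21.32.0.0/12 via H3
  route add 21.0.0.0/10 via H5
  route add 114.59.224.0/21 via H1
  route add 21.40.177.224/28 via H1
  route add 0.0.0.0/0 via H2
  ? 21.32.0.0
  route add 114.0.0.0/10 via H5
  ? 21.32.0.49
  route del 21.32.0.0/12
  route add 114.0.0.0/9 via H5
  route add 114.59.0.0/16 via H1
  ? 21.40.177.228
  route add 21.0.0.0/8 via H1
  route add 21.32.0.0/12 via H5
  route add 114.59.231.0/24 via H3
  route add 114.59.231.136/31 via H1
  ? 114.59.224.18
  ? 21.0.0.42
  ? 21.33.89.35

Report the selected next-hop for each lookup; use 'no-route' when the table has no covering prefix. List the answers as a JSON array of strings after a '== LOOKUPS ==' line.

Trace:
  add 114.48.0.0/12 -> H2 at depth 12
  add 114.59.224.0/20 -> H4 at depth 20
  add 21.0.0.0/10 -> H2 at depth 10
  - 21.0.0.0/10 clear@10
  ? 114.59.224.1  path d0:-→d1:-→d2:-→d3:-→d4:-→d5:-→d6:-→d7:-→d8:-→d9:-→d10:-→d11:-→d12:H2→d13:-→d14:-→d15:-→d16:-→d17:-→d18:-→d19:-→d20:H4  best=H4
  ? 114.59.224.0  path d0:-→d1:-→d2:-→d3:-→d4:-→d5:-→d6:-→d7:-→d8:-→d9:-→d10:-→d11:-→d12:H2→d13:-→d14:-→d15:-→d16:-→d17:-→d18:-→d19:-→d20:H4  best=H4
  - 114.59.224.0/20 clear@20
  - 114.48.0.0/12 clear@12
  add 21.32.0.0/12 -> H4 at depth 12
  add 21.40.177.228/32 -> H5 at depth 32
  add 21.40.177.228/32 -> H2 at depth 32
  ? 218.16.204.241  path d0:-  best=no-route
  - 21.32.0.0/12 clear@12
  add 21.40.177.228/30 -> H4 at depth 30
  - 21.40.177.228/30 clear@30
  add 21.32.0.0/12 -> H3 at depth 12
  add 21.0.0.0/10 -> H5 at depth 10
  add 114.59.224.0/21 -> H1 at depth 21
  add 21.40.177.224/28 -> H1 at depth 28
  add 0.0.0.0/0 -> H2 at depth 0
  ? 21.32.0.0  path d0:H2→d1:-→d2:-→d3:-→d4:-→d5:-→d6:-→d7:-→d8:-→d9:-→d10:H5→d11:-→d12:H3  best=H3
  add 114.0.0.0/10 -> H5 at depth 10
  ? 21.32.0.49  path d0:H2→d1:-→d2:-→d3:-→d4:-→d5:-→d6:-→d7:-→d8:-→d9:-→d10:H5→d11:-→d12:H3  best=H3
  - 21.32.0.0/12 clear@12
  add 114.0.0.0/9 -> H5 at depth 9
  add 114.59.0.0/16 -> H1 at depth 16
  ? 21.40.177.228  path d0:H2→d1:-→d2:-→d3:-→d4:-→d5:-→d6:-→d7:-→d8:-→d9:-→d10:H5→d11:-→d12:-→d13:-→d14:-→d15:-→d16:-→d17:-→d18:-→d19:-→d20:-→d21:-→d22:-→d23:-→d24:-→d25:-→d26:-→d27:-→d28:H1→d29:-→d30:-→d31:-→d32:H2  best=H2
  add 21.0.0.0/8 -> H1 at depth 8
  add 21.32.0.0/12 -> H5 at depth 12
  add 114.59.231.0/24 -> H3 at depth 24
  add 114.59.231.136/31 -> H1 at depth 31
  ? 114.59.224.18  path d0:H2→d1:-→d2:-→d3:-→d4:-→d5:-→d6:-→d7:-→d8:-→d9:H5→d10:H5→d11:-→d12:-→d13:-→d14:-→d15:-→d16:H1→d17:-→d18:-→d19:-→d20:-→d21:H1  best=H1
  ? 21.0.0.42  path d0:H2→d1:-→d2:-→d3:-→d4:-→d5:-→d6:-→d7:-→d8:H1→d9:-→d10:H5  best=H5
  ? 21.33.89.35  path d0:H2→d1:-→d2:-→d3:-→d4:-→d5:-→d6:-→d7:-→d8:H1→d9:-→d10:H5→d11:-→d12:H5  best=H5

== LOOKUPS ==
["H4","H4","no-route","H3","H3","H2","H1","H5","H5"]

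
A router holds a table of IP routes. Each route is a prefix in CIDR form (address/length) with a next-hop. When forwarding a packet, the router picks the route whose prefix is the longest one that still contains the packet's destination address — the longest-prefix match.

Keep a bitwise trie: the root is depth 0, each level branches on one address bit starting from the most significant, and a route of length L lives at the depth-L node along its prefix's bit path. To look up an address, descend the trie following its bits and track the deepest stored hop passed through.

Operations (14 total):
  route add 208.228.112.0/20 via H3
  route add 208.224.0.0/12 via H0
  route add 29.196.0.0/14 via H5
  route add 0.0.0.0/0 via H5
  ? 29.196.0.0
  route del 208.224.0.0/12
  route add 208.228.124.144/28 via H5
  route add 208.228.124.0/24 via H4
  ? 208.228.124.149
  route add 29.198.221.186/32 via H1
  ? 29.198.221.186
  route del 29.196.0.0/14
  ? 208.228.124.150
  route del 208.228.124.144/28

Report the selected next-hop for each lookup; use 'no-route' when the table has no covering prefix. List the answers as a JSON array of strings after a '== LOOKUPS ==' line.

Process each operation:
  add 208.228.112.0/20 -> H3 at depth 20
  add 208.224.0.0/12 -> H0 at depth 12
  add 29.196.0.0/14 -> H5 at depth 14
  add 0.0.0.0/0 -> H5 at depth 0
  ? 29.196.0.0  path d0:H5→d1:-→d2:-→d3:-→d4:-→d5:-→d6:-→d7:-→d8:-→d9:-→d10:-→d11:-→d12:-→d13:-→d14:H5  best=H5
  del 208.224.0.0/12 (clear depth 12)
  add 208.228.124.144/28 -> H5 at depth 28
  add 208.228.124.0/24 -> H4 at depth 24
  ? 208.228.124.149  path d0:H5→d1:-→d2:-→d3:-→d4:-→d5:-→d6:-→d7:-→d8:-→d9:-→d10:-→d11:-→d12:-→d13:-→d14:-→d15:-→d16:-→d17:-→d18:-→d19:-→d20:H3→d21:-→d22:-→d23:-→d24:H4→d25:-→d26:-→d27:-→d28:H5  best=H5
  add 29.198.221.186/32 -> H1 at depth 32
  ? 29.198.221.186  path d0:H5→d1:-→d2:-→d3:-→d4:-→d5:-→d6:-→d7:-→d8:-→d9:-→d10:-→d11:-→d12:-→d13:-→d14:H5→d15:-→d16:-→d17:-→d18:-→d19:-→d20:-→d21:-→d22:-→d23:-→d24:-→d25:-→d26:-→d27:-→d28:-→d29:-→d30:-→d31:-→d32:H1  best=H1
  del 29.196.0.0/14 (clear depth 14)
  ? 208.228.124.150  path d0:H5→d1:-→d2:-→d3:-→d4:-→d5:-→d6:-→d7:-→d8:-→d9:-→d10:-→d11:-→d12:-→d13:-→d14:-→d15:-→d16:-→d17:-→d18:-→d19:-→d20:H3→d21:-→d22:-→d23:-→d24:H4→d25:-→d26:-→d27:-→d28:H5  best=H5
  del 208.228.124.144/28 (clear depth 28)

== LOOKUPS ==
["H5","H5","H1","H5"]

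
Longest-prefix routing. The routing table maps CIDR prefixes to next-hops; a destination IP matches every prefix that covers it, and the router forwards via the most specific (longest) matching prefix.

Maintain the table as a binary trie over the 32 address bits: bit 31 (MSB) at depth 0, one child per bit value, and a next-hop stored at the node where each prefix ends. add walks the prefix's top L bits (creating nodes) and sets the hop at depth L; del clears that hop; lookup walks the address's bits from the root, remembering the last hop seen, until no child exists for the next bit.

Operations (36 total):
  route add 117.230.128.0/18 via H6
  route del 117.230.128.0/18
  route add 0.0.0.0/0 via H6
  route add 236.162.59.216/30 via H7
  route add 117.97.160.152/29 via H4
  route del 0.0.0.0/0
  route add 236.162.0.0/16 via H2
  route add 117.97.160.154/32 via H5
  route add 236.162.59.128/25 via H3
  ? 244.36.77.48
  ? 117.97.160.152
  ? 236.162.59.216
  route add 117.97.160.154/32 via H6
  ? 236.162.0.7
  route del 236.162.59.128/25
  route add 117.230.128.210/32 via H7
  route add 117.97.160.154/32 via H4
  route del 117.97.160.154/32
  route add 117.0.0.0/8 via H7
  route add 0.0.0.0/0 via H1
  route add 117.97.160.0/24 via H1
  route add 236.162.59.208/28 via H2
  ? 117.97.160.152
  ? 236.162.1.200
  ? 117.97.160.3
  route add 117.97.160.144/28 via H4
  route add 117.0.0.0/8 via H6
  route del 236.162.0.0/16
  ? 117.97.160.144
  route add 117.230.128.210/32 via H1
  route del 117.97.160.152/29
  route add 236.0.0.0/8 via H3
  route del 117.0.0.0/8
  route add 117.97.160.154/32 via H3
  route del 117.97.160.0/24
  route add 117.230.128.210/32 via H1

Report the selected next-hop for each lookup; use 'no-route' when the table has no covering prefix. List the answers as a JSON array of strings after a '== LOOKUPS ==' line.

Process each operation:
  + 117.230.128.0/18 (H6) depth=18
  del 117.230.128.0/18 (clear depth 18)
  + 0.0.0.0/0 (H6) depth=0
  + 236.162.59.216/30 (H7) depth=30
  + 117.97.160.152/29 (H4) depth=29
  del 0.0.0.0/0 (clear depth 0)
  + 236.162.0.0/16 (H2) depth=16
  + 117.97.160.154/32 (H5) depth=32
  + 236.162.59.128/25 (H3) depth=25
  ? 244.36.77.48  path d0:-→d1:-→d2:-→d3:-  best=no-route
  ? 117.97.160.152  path d0:-→d1:-→d2:-→d3:-→d4:-→d5:-→d6:-→d7:-→d8:-→d9:-→d10:-→d11:-→d12:-→d13:-→d14:-→d15:-→d16:-→d17:-→d18:-→d19:-→d20:-→d21:-→d22:-→d23:-→d24:-→d25:-→d26:-→d27:-→d28:-→d29:H4→d30:-  best=H4
  ? 236.162.59.216  path d0:-→d1:-→d2:-→d3:-→d4:-→d5:-→d6:-→d7:-→d8:-→d9:-→d10:-→d11:-→d12:-→d13:-→d14:-→d15:-→d16:H2→d17:-→d18:-→d19:-→d20:-→d21:-→d22:-→d23:-→d24:-→d25:H3→d26:-→d27:-→d28:-→d29:-→d30:H7  best=H7
  + 117.97.160.154/32 (H6) depth=32
  ? 236.162.0.7  path d0:-→d1:-→d2:-→d3:-→d4:-→d5:-→d6:-→d7:-→d8:-→d9:-→d10:-→d11:-→d12:-→d13:-→d14:-→d15:-→d16:H2→d17:-→d18:-  best=H2
  del 236.162.59.128/25 (clear depth 25)
  + 117.230.128.210/32 (H7) depth=32
  + 117.97.160.154/32 (H4) depth=32
  del 117.97.160.154/32 (clear depth 32)
  + 117.0.0.0/8 (H7) depth=8
  + 0.0.0.0/0 (H1) depth=0
  + 117.97.160.0/24 (H1) depth=24
  + 236.162.59.208/28 (H2) depth=28
  ? 117.97.160.152  path d0:H1→d1:-→d2:-→d3:-→d4:-→d5:-→d6:-→d7:-→d8:H7→d9:-→d10:-→d11:-→d12:-→d13:-→d14:-→d15:-→d16:-→d17:-→d18:-→d19:-→d20:-→d21:-→d22:-→d23:-→d24:H1→d25:-→d26:-→d27:-→d28:-→d29:H4→d30:-  best=H4
  ? 236.162.1.200  path d0:H1→d1:-→d2:-→d3:-→d4:-→d5:-→d6:-→d7:-→d8:-→d9:-→d10:-→d11:-→d12:-→d13:-→d14:-→d15:-→d16:H2→d17:-→d18:-  best=H2
  ? 117.97.160.3  path d0:H1→d1:-→d2:-→d3:-→d4:-→d5:-→d6:-→d7:-→d8:H7→d9:-→d10:-→d11:-→d12:-→d13:-→d14:-→d15:-→d16:-→d17:-→d18:-→d19:-→d20:-→d21:-→d22:-→d23:-→d24:H1  best=H1
  + 117.97.160.144/28 (H4) depth=28
  + 117.0.0.0/8 (H6) depth=8
  del 236.162.0.0/16 (clear depth 16)
  ? 117.97.160.144  path d0:H1→d1:-→d2:-→d3:-→d4:-→d5:-→d6:-→d7:-→d8:H6→d9:-→d10:-→d11:-→d12:-→d13:-→d14:-→d15:-→d16:-→d17:-→d18:-→d19:-→d20:-→d21:-→d22:-→d23:-→d24:H1→d25:-→d26:-→d27:-→d28:H4  best=H4
  + 117.230.128.210/32 (H1) depth=32
  del 117.97.160.152/29 (clear depth 29)
  + 236.0.0.0/8 (H3) depth=8
  del 117.0.0.0/8 (clear depth 8)
  + 117.97.160.154/32 (H3) depth=32
  del 117.97.160.0/24 (clear depth 24)
  + 117.230.128.210/32 (H1) depth=32

== LOOKUPS ==
["no-route","H4","H7","H2","H4","H2","H1","H4"]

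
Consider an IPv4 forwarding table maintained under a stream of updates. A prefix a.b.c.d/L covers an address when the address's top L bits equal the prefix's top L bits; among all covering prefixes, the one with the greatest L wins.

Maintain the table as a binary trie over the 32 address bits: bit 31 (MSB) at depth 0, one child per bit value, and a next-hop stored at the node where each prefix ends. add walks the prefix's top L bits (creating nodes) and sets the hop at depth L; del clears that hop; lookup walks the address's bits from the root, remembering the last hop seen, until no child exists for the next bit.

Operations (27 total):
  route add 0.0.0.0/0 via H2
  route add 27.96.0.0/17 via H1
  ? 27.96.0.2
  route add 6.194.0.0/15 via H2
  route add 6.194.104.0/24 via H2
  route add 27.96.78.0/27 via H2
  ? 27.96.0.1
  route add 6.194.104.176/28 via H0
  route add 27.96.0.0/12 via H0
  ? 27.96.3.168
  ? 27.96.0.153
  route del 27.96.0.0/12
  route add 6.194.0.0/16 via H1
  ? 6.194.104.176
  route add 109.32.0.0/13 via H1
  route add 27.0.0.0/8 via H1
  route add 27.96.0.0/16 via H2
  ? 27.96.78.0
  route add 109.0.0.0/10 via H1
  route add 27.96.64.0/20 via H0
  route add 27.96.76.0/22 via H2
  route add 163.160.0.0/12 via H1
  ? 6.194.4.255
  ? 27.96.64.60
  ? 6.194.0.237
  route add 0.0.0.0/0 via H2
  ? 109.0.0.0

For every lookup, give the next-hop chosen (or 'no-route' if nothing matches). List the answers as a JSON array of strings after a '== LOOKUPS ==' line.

Process each operation:
  add 0.0.0.0/0 -> H2 at depth 0
  add 27.96.0.0/17 -> H1 at depth 17
  Q 27.96.0.2: descend 00011011011000000 ; hops seen [H2,H1] ; pick H1
  add 6.194.0.0/15 -> H2 at depth 15
  add 6.194.104.0/24 -> H2 at depth 24
  add 27.96.78.0/27 -> H2 at depth 27
  Q 27.96.0.1: descend 00011011011000000 ; hops seen [H2,H1] ; pick H1
  add 6.194.104.176/28 -> H0 at depth 28
  add 27.96.0.0/12 -> H0 at depth 12
  Q 27.96.3.168: descend 00011011011000000 ; hops seen [H2,H0,H1] ; pick H1
  Q 27.96.0.153: descend 00011011011000000 ; hops seen [H2,H0,H1] ; pick H1
  - 27.96.0.0/12 clear@12
  add 6.194.0.0/16 -> H1 at depth 16
  Q 6.194.104.176: descend 0000011011000010011010001011 ; hops seen [H2,H2,H1,H2,H0] ; pick H0
  add 109.32.0.0/13 -> H1 at depth 13
  add 27.0.0.0/8 -> H1 at depth 8
  add 27.96.0.0/16 -> H2 at depth 16
  Q 27.96.78.0: descend 000110110110000001001110000 ; hops seen [H2,H1,H2,H1,H2] ; pick H2
  add 109.0.0.0/10 -> H1 at depth 10
  add 27.96.64.0/20 -> H0 at depth 20
  add 27.96.76.0/22 -> H2 at depth 22
  add 163.160.0.0/12 -> H1 at depth 12
  Q 6.194.4.255: descend 00000110110000100 ; hops seen [H2,H2,H1] ; pick H1
  Q 27.96.64.60: descend 00011011011000000100 ; hops seen [H2,H1,H2,H1,H0] ; pick H0
  Q 6.194.0.237: descend 00000110110000100 ; hops seen [H2,H2,H1] ; pick H1
  add 0.0.0.0/0 -> H2 at depth 0
  Q 109.0.0.0: descend 0110110100 ; hops seen [H2,H1] ; pick H1

== LOOKUPS ==
["H1","H1","H1","H1","H0","H2","H1","H0","H1","H1"]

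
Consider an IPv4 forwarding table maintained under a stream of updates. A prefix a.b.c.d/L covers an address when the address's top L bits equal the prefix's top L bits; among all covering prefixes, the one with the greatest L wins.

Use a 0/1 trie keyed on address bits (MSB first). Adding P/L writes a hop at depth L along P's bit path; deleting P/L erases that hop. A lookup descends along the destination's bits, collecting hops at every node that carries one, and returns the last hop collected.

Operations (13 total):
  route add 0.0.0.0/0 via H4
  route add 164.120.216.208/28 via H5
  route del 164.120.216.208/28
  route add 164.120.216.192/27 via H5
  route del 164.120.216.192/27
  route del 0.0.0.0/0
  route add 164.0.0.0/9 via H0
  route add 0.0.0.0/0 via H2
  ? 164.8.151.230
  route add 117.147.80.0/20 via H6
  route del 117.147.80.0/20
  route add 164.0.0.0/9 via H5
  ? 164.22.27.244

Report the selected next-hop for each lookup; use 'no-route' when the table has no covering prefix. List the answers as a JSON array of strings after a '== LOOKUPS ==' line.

Process each operation:
  add 0.0.0.0/0 -> H4 at depth 0
  add 164.120.216.208/28 -> H5 at depth 28
  del 164.120.216.208/28 (clear depth 28)
  add 164.120.216.192/27 -> H5 at depth 27
  del 164.120.216.192/27 (clear depth 27)
  del 0.0.0.0/0 (clear depth 0)
  add 164.0.0.0/9 -> H0 at depth 9
  add 0.0.0.0/0 -> H2 at depth 0
  ? 164.8.151.230  path d0:H2→d1:-→d2:-→d3:-→d4:-→d5:-→d6:-→d7:-→d8:-→d9:H0  best=H0
  add 117.147.80.0/20 -> H6 at depth 20
  del 117.147.80.0/20 (clear depth 20)
  add 164.0.0.0/9 -> H5 at depth 9
  ? 164.22.27.244  path d0:H2→d1:-→d2:-→d3:-→d4:-→d5:-→d6:-→d7:-→d8:-→d9:H5  best=H5

== LOOKUPS ==
["H0","H5"]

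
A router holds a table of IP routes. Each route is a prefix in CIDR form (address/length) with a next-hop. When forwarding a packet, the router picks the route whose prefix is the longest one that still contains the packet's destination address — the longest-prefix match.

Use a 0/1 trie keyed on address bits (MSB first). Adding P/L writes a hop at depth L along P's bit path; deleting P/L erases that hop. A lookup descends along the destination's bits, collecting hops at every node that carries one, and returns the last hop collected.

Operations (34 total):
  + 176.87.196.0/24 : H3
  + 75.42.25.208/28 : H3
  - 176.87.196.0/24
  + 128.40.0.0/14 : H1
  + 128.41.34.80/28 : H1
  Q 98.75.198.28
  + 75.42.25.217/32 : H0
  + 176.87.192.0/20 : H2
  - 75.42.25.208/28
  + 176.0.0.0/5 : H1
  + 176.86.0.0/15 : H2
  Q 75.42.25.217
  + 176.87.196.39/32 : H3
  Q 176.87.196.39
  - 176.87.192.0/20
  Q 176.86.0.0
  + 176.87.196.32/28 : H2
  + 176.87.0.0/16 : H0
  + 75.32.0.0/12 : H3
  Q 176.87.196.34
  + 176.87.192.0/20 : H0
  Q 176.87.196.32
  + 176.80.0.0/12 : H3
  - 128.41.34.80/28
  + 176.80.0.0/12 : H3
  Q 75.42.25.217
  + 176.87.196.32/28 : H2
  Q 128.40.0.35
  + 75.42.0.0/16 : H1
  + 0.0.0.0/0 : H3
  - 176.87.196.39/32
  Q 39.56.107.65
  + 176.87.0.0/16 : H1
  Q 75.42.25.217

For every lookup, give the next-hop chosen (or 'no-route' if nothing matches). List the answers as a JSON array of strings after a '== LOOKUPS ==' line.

Process each operation:
  add 176.87.196.0/24 -> H3 at depth 24
  add 75.42.25.208/28 -> H3 at depth 28
  - 176.87.196.0/24 clear@24
  add 128.40.0.0/14 -> H1 at depth 14
  add 128.41.34.80/28 -> H1 at depth 28
  lookup 98.75.198.28: bits 01 walk d0:-→d1:-→d2:- -> no-route
  add 75.42.25.217/32 -> H0 at depth 32
  add 176.87.192.0/20 -> H2 at depth 20
  - 75.42.25.208/28 clear@28
  add 176.0.0.0/5 -> H1 at depth 5
  add 176.86.0.0/15 -> H2 at depth 15
  lookup 75.42.25.217: bits 01001011001010100001100111011001 walk d0:-→d1:-→d2:-→d3:-→d4:-→d5:-→d6:-→d7:-→d8:-→d9:-→d10:-→d11:-→d12:-→d13:-→d14:-→d15:-→d16:-→d17:-→d18:-→d19:-→d20:-→d21:-→d22:-→d23:-→d24:-→d25:-→d26:-→d27:-→d28:-→d29:-→d30:-→d31:-→d32:H0 -> H0
  add 176.87.196.39/32 -> H3 at depth 32
  lookup 176.87.196.39: bits 10110000010101111100010000100111 walk d0:-→d1:-→d2:-→d3:-→d4:-→d5:H1→d6:-→d7:-→d8:-→d9:-→d10:-→d11:-→d12:-→d13:-→d14:-→d15:H2→d16:-→d17:-→d18:-→d19:-→d20:H2→d21:-→d22:-→d23:-→d24:-→d25:-→d26:-→d27:-→d28:-→d29:-→d30:-→d31:-→d32:H3 -> H3
  - 176.87.192.0/20 clear@20
  lookup 176.86.0.0: bits 101100000101011 walk d0:-→d1:-→d2:-→d3:-→d4:-→d5:H1→d6:-→d7:-→d8:-→d9:-→d10:-→d11:-→d12:-→d13:-→d14:-→d15:H2 -> H2
  add 176.87.196.32/28 -> H2 at depth 28
  add 176.87.0.0/16 -> H0 at depth 16
  add 75.32.0.0/12 -> H3 at depth 12
  lookup 176.87.196.34: bits 10110000010101111100010000100 walk d0:-→d1:-→d2:-→d3:-→d4:-→d5:H1→d6:-→d7:-→d8:-→d9:-→d10:-→d11:-→d12:-→d13:-→d14:-→d15:H2→d16:H0→d17:-→d18:-→d19:-→d20:-→d21:-→d22:-→d23:-→d24:-→d25:-→d26:-→d27:-→d28:H2→d29:- -> H2
  add 176.87.192.0/20 -> H0 at depth 20
  lookup 176.87.196.32: bits 10110000010101111100010000100 walk d0:-→d1:-→d2:-→d3:-→d4:-→d5:H1→d6:-→d7:-→d8:-→d9:-→d10:-→d11:-→d12:-→d13:-→d14:-→d15:H2→d16:H0→d17:-→d18:-→d19:-→d20:H0→d21:-→d22:-→d23:-→d24:-→d25:-→d26:-→d27:-→d28:H2→d29:- -> H2
  add 176.80.0.0/12 -> H3 at depth 12
  - 128.41.34.80/28 clear@28
  add 176.80.0.0/12 -> H3 at depth 12
  lookup 75.42.25.217: bits 01001011001010100001100111011001 walk d0:-→d1:-→d2:-→d3:-→d4:-→d5:-→d6:-→d7:-→d8:-→d9:-→d10:-→d11:-→d12:H3→d13:-→d14:-→d15:-→d16:-→d17:-→d18:-→d19:-→d20:-→d21:-→d22:-→d23:-→d24:-→d25:-→d26:-→d27:-→d28:-→d29:-→d30:-→d31:-→d32:H0 -> H0
  add 176.87.196.32/28 -> H2 at depth 28
  lookup 128.40.0.35: bits 100000000010100 walk d0:-→d1:-→d2:-→d3:-→d4:-→d5:-→d6:-→d7:-→d8:-→d9:-→d10:-→d11:-→d12:-→d13:-→d14:H1→d15:- -> H1
  add 75.42.0.0/16 -> H1 at depth 16
  add 0.0.0.0/0 -> H3 at depth 0
  - 176.87.196.39/32 clear@32
  lookup 39.56.107.65: bits 0 walk d0:H3→d1:- -> H3
  add 176.87.0.0/16 -> H1 at depth 16
  lookup 75.42.25.217: bits 01001011001010100001100111011001 walk d0:H3→d1:-→d2:-→d3:-→d4:-→d5:-→d6:-→d7:-→d8:-→d9:-→d10:-→d11:-→d12:H3→d13:-→d14:-→d15:-→d16:H1→d17:-→d18:-→d19:-→d20:-→d21:-→d22:-→d23:-→d24:-→d25:-→d26:-→d27:-→d28:-→d29:-→d30:-→d31:-→d32:H0 -> H0

== LOOKUPS ==
["no-route","H0","H3","H2","H2","H2","H0","H1","H3","H0"]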